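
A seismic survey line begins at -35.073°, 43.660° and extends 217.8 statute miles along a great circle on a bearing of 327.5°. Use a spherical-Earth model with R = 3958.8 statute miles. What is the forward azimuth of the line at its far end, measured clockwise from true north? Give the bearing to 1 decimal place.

δ = 217.8/3958.8 = 0.055017 rad (3.1522°).
Start latitude φ₁ = -0.612139 rad; initial bearing θ = 5.715953 rad.
sin φ₂ = sin φ₁ cos δ + cos φ₁ sin δ cos θ = (-0.574620)(0.998487) + (0.818421)(0.054989)(0.843391) = -0.535794
φ₂ = asin(-0.535794) = -0.565448 rad = -32.398°.
Then Δλ = atan2(-0.024181, 0.690609) = -0.034999 rad, from sin θ sin δ cos φ₁ over cos δ − sin φ₁ sin φ₂.
λ₂ = λ₁ + Δλ = 41.655°.
The forward bearing on arrival equals the back-azimuth from the destination plus 180°.
Back-azimuth from P₂ (-32.4°, 41.7°) to P₁ (-35.1°, 43.7°), with Δλ' = λ₁ − λ₂ = 2.0°: atan2( sin Δλ' cos φ₁ , cos φ₂ sin φ₁ − sin φ₂ cos φ₁ cos Δλ' ) = 148.6°.
Final bearing = (148.6° + 180°) mod 360° = 328.6°.

final bearing 328.6°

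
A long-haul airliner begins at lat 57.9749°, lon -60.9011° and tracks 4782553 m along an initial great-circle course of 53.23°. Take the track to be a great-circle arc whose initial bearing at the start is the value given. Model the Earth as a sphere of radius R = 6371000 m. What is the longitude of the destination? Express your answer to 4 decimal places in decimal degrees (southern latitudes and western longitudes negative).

The arc subtends δ = 4782553/6371000 = 0.750675 rad at the centre.
Start latitude φ₁ = 1.011853 rad; initial bearing θ = 0.929039 rad.
Applying the spherical law of cosines for sides, sin φ₂ = sin φ₁ cos δ + cos φ₁ sin δ cos θ = 0.836479, so φ₂ = 56.7702°.
Then Δλ = atan2(0.289761, 0.022048) = 1.494853 rad, from sin θ sin δ cos φ₁ over cos δ − sin φ₁ sin φ₂.
λ₂ = -60.9011° + 85.6488° = 24.7477°.

longitude 24.7477°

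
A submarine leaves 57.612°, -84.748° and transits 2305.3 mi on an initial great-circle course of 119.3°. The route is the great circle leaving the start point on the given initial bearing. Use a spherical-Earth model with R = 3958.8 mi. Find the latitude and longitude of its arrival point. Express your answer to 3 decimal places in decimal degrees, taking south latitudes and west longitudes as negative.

latitude 34.132°, longitude -49.339°

δ = 2305.3/3958.8 = 0.582323 rad (33.3646°).
Converting: φ₁ = 1.005519 rad, θ = 2.082178 rad.
Applying the spherical law of cosines for sides, sin φ₂ = sin φ₁ cos δ + cos φ₁ sin δ cos θ = 0.561099, so φ₂ = 34.132°.
Δλ = atan2( sin θ sin δ cos φ₁ , cos δ − sin φ₁ sin φ₂ ) = atan2(0.256902, 0.361373) = 0.618008 rad = 35.409°.
λ₂ = -84.748° + 35.409° = -49.339°.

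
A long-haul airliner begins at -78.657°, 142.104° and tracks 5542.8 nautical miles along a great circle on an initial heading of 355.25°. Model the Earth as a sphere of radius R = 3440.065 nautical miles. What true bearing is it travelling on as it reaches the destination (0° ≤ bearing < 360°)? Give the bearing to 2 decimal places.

final bearing 359.04°

Central angle δ = d/R = 1.611249 rad.
With φ₁ = -78.657° = -1.372824 rad and θ = 355.25° = 6.200282 rad:
Applying the spherical law of cosines for sides, sin φ₂ = sin φ₁ cos δ + cos φ₁ sin δ cos θ = 0.235498, so φ₂ = 13.621°.
For the longitude increment, Δλ = atan2( sin θ sin δ cos φ₁, cos δ − sin φ₁ sin φ₂ ) = atan2(-0.016274, 0.190456) = -4.884°.
λ₂ = λ₁ + Δλ = 137.220°.
The forward bearing on arrival equals the back-azimuth from the destination plus 180°.
Back-azimuth from P₂ (13.62°, 137.22°) to P₁ (-78.66°, 142.10°), with Δλ' = λ₁ − λ₂ = 4.88°: atan2( sin Δλ' cos φ₁ , cos φ₂ sin φ₁ − sin φ₂ cos φ₁ cos Δλ' ) = 179.04°.
Final bearing = (179.04° + 180°) mod 360° = 359.04°.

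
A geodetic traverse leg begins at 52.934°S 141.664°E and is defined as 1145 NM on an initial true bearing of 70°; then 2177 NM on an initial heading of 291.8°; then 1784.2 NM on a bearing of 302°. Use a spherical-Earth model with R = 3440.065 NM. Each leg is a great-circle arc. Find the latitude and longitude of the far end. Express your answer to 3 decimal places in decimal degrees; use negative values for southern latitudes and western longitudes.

latitude -5.791°, longitude 104.964°

Apply the spherical direct solution leg by leg, carrying full precision between legs.
Leg 1: from (-52.934°, 141.664°), δ = 1145/3440.065 = 0.332843 rad, θ = 70° → φ = -43.377°, λ = 166.651°.
Leg 2: from (-43.377°, 166.651°), δ = 2177/3440.065 = 0.632837 rad, θ = 291.8° → φ = -23.213°, λ = 129.959°.
Leg 3: from (-23.213°, 129.959°), δ = 1784.2/3440.065 = 0.518653 rad, θ = 302° → φ = -5.791°, λ = 104.964°.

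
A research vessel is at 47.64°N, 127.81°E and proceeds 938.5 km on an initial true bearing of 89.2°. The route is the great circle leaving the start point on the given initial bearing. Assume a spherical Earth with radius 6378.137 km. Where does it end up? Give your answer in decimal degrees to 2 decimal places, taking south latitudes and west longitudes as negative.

The arc subtends δ = 938.5/6378.137 = 0.147143 rad at the centre.
Converting: φ₁ = 0.831475 rad, θ = 1.556834 rad.
Applying the spherical law of cosines for sides, sin φ₂ = sin φ₁ cos δ + cos φ₁ sin δ cos θ = 0.732320, so φ₂ = 47.08°.
For the longitude increment, Δλ = atan2( sin θ sin δ cos φ₁, cos δ − sin φ₁ sin φ₂ ) = atan2(0.098776, 0.448063) = 12.43°.
λ₂ = 127.81° + 12.43° = 140.24°.

latitude 47.08°, longitude 140.24°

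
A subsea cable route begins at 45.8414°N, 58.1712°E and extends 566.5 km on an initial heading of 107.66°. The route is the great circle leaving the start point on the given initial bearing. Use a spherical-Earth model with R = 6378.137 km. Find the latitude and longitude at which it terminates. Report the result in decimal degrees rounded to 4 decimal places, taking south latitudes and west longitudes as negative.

Angular distance δ = d/R = 566.5 / 6378.137 = 0.088819 rad.
Start latitude φ₁ = 0.800083 rad; initial bearing θ = 1.879021 rad.
sin φ₂ = sin φ₁ cos δ + cos φ₁ sin δ cos θ = (0.717414)(0.996058) + (0.696647)(0.088702)(-0.303368) = 0.695840
φ₂ = asin(0.695840) = 0.769589 rad = 44.0942°.
For the longitude increment, Δλ = atan2( sin θ sin δ cos φ₁, cos δ − sin φ₁ sin φ₂ ) = atan2(0.058882, 0.496853) = 6.7586°.
λ₂ = λ₁ + Δλ = 64.9298°.

latitude 44.0942°, longitude 64.9298°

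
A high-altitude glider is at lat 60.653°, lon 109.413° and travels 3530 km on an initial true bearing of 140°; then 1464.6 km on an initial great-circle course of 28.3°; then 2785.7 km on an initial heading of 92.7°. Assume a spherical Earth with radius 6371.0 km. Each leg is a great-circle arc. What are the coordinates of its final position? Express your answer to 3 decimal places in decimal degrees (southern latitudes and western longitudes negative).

latitude 38.160°, longitude 174.395°

Apply the spherical direct solution leg by leg, carrying full precision between legs.
Leg 1: from (60.653°, 109.413°), δ = 3530/6371 = 0.554073 rad, θ = 140° → φ = 32.937°, λ = 133.177°.
Leg 2: from (32.937°, 133.177°), δ = 1464.6/6371 = 0.229885 rad, θ = 28.3° → φ = 44.251°, λ = 141.852°.
Leg 3: from (44.251°, 141.852°), δ = 2785.7/6371 = 0.437247 rad, θ = 92.7° → φ = 38.160°, λ = 174.395°.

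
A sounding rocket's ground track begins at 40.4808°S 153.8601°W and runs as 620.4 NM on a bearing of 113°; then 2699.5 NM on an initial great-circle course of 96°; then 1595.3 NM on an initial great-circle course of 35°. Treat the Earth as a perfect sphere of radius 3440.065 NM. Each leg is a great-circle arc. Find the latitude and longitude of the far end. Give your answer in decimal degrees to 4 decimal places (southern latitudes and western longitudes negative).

Apply the spherical direct solution leg by leg, carrying full precision between legs.
Leg 1: from (-40.4808°, -153.8601°), δ = 620.4/3440.065 = 0.180345 rad, θ = 113° → φ = -43.7865°, λ = -140.6390°.
Leg 2: from (-43.7865°, -140.6390°), δ = 2699.5/3440.065 = 0.784724 rad, θ = 96° → φ = -32.8848°, λ = -83.8298°.
Leg 3: from (-32.8848°, -83.8298°), δ = 1595.3/3440.065 = 0.463741 rad, θ = 35° → φ = -10.2483°, λ = -68.7170°.

latitude -10.2483°, longitude -68.7170°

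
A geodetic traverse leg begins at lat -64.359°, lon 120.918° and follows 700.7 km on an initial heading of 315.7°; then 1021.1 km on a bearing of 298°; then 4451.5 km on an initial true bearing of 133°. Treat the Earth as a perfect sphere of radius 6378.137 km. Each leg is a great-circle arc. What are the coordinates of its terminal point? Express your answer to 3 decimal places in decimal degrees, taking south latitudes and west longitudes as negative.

latitude -61.416°, longitude 177.447°

Apply the spherical direct solution leg by leg, carrying full precision between legs.
Leg 1: from (-64.359°, 120.918°), δ = 700.7/6378.137 = 0.109860 rad, θ = 315.7° → φ = -59.557°, λ = 112.226°.
Leg 2: from (-59.557°, 112.226°), δ = 1021.1/6378.137 = 0.160094 rad, θ = 298° → φ = -54.409°, λ = 98.231°.
Leg 3: from (-54.409°, 98.231°), δ = 4451.5/6378.137 = 0.697931 rad, θ = 133° → φ = -61.416°, λ = 177.447°.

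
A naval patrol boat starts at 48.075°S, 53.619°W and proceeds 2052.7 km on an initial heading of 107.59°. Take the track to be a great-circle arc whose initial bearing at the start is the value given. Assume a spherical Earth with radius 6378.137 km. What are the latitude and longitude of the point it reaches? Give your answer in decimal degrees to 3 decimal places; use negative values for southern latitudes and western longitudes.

latitude -50.326°, longitude -25.436°

The arc subtends δ = 2052.7/6378.137 = 0.321834 rad at the centre.
Converting: φ₁ = -0.839067 rad, θ = 1.877800 rad.
Destination latitude: φ₂ = arcsin( sin φ₁ cos δ + cos φ₁ sin δ cos θ ) = arcsin(-0.769688) = -50.326°.
Then Δλ = atan2(0.201461, 0.375993) = 0.491883 rad, from sin θ sin δ cos φ₁ over cos δ − sin φ₁ sin φ₂.
λ₂ = -53.619° + 28.183° = -25.436°.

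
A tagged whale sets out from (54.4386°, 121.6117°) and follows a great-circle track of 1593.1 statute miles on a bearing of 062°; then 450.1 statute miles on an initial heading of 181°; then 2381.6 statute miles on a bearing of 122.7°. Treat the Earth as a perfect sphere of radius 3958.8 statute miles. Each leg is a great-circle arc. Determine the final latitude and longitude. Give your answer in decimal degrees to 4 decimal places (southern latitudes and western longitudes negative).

latitude 27.7275°, longitude -164.1334°

Apply the spherical direct solution leg by leg, carrying full precision between legs.
Leg 1: from (54.4386°, 121.6117°), δ = 1593.1/3958.8 = 0.402420 rad, θ = 62° → φ = 58.8084°, λ = 163.5015°.
Leg 2: from (58.8084°, 163.5015°), δ = 450.1/3958.8 = 0.113696 rad, θ = 181° → φ = 52.2949°, λ = 163.3160°.
Leg 3: from (52.2949°, 163.3160°), δ = 2381.6/3958.8 = 0.601596 rad, θ = 122.7° → φ = 27.7275°, λ = -164.1334°.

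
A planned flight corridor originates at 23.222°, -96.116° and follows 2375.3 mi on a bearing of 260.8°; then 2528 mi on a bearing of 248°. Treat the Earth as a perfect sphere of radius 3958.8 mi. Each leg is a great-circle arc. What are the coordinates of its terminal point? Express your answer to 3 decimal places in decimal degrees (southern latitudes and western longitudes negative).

Apply the spherical direct solution leg by leg, carrying full precision between legs.
Leg 1: from (23.222°, -96.116°), δ = 2375.3/3958.8 = 0.600005 rad, θ = 260.8° → φ = 14.032°, λ = -131.182°.
Leg 2: from (14.032°, -131.182°), δ = 2528/3958.8 = 0.638577 rad, θ = 248° → φ = -1.257°, λ = -164.741°.

latitude -1.257°, longitude -164.741°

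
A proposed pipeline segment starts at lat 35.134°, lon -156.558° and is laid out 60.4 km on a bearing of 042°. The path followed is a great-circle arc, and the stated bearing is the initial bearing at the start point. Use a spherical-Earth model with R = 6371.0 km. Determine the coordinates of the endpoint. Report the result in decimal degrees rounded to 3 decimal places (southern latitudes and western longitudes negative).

latitude 35.537°, longitude -156.111°

Angular distance δ = d/R = 60.4 / 6371 = 0.009480 rad.
Start latitude φ₁ = 0.613204 rad; initial bearing θ = 0.733038 rad.
sin φ₂ = sin φ₁ cos δ + cos φ₁ sin δ cos θ = (0.575491)(0.999955) + (0.817808)(0.009480)(0.743145) = 0.581226
φ₂ = asin(0.581226) = 0.620235 rad = 35.537°.
Δλ = atan2( sin θ sin δ cos φ₁ , cos δ − sin φ₁ sin φ₂ ) = atan2(0.005188, 0.665465) = 0.007796 rad = 0.447°.
λ₂ = λ₁ + Δλ = -156.111°.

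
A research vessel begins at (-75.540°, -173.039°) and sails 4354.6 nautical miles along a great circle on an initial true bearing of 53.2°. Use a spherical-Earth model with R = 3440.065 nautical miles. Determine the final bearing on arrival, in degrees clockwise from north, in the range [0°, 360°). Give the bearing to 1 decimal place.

final bearing 11.7°

Angular distance δ = d/R = 4354.6 / 3440.065 = 1.265848 rad.
Converting: φ₁ = -1.318422 rad, θ = 0.928515 rad.
Destination latitude: φ₂ = arcsin( sin φ₁ cos δ + cos φ₁ sin δ cos θ ) = arcsin(-0.148055) = -8.514°.
Then Δλ = atan2(0.190721, 0.156879) = 0.882452 rad, from sin θ sin δ cos φ₁ over cos δ − sin φ₁ sin φ₂.
Hence λ₂ = -173.039° + 50.561° = -122.478°.
The forward bearing on arrival equals the back-azimuth from the destination plus 180°.
Back-azimuth from P₂ (-8.5°, -122.5°) to P₁ (-75.5°, -173.0°), with Δλ' = λ₁ − λ₂ = -50.6°: atan2( sin Δλ' cos φ₁ , cos φ₂ sin φ₁ − sin φ₂ cos φ₁ cos Δλ' ) = 191.7°.
Final bearing = (191.7° + 180°) mod 360° = 11.7°.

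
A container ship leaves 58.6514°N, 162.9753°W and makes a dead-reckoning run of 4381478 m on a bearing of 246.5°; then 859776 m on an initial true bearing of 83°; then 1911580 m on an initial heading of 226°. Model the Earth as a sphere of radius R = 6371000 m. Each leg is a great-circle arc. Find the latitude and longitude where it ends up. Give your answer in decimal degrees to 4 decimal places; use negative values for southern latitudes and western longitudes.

Apply the spherical direct solution leg by leg, carrying full precision between legs.
Leg 1: from (58.6514°, -162.9753°), δ = 4381478/6371000 = 0.687722 rad, θ = 246.5° → φ = 31.8847°, λ = 153.7439°.
Leg 2: from (31.8847°, 153.7439°), δ = 859776/6371000 = 0.134951 rad, θ = 83° → φ = 32.5022°, λ = 162.8544°.
Leg 3: from (32.5022°, 162.8544°), δ = 1911580/6371000 = 0.300044 rad, θ = 226° → φ = 19.8872°, λ = 149.7873°.

latitude 19.8872°, longitude 149.7873°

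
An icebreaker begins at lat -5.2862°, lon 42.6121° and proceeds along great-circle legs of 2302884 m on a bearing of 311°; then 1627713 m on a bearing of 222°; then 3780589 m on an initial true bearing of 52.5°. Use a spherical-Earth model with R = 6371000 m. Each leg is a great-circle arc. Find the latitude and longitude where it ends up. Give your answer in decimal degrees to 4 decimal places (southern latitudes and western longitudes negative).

Apply the spherical direct solution leg by leg, carrying full precision between legs.
Leg 1: from (-5.2862°, 42.6121°), δ = 2302884/6371000 = 0.361464 rad, θ = 311° → φ = 8.3284°, λ = 26.9631°.
Leg 2: from (8.3284°, 26.9631°), δ = 1627713/6371000 = 0.255488 rad, θ = 222° → φ = -2.6182°, λ = 17.2173°.
Leg 3: from (-2.6182°, 17.2173°), δ = 3780589/6371000 = 0.593406 rad, θ = 52.5° → φ = 17.5890°, λ = 44.9528°.

latitude 17.5890°, longitude 44.9528°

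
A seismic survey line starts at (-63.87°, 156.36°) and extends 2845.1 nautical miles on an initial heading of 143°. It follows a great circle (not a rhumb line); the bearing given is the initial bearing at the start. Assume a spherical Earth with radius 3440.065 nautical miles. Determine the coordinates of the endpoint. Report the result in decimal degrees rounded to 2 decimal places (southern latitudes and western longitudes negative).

latitude -60.08°, longitude -86.25°

Central angle δ = d/R = 0.827048 rad.
Start latitude φ₁ = -1.114742 rad; initial bearing θ = 2.495821 rad.
Destination latitude: φ₂ = arcsin( sin φ₁ cos δ + cos φ₁ sin δ cos θ ) = arcsin(-0.866703) = -60.08°.
Then Δλ = atan2(0.195056, -0.101072) = 2.048874 rad, from sin θ sin δ cos φ₁ over cos δ − sin φ₁ sin φ₂.
λ₂ = 156.36° + 117.39° = 273.75°, normalized to (−180°, 180°] → -86.25°.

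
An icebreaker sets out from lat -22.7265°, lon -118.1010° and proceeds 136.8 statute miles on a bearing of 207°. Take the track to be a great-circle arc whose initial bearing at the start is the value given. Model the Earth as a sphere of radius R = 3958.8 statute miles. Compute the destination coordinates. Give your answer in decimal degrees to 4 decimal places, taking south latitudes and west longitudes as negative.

Central angle δ = d/R = 0.034556 rad.
Start latitude φ₁ = -0.396652 rad; initial bearing θ = 3.612832 rad.
Applying the spherical law of cosines for sides, sin φ₂ = sin φ₁ cos δ + cos φ₁ sin δ cos θ = -0.414495, so φ₂ = -24.4875°.
For the longitude increment, Δλ = atan2( sin θ sin δ cos φ₁, cos δ − sin φ₁ sin φ₂ ) = atan2(-0.014467, 0.839270) = -0.9876°.
λ₂ = -118.1010° + -0.9876° = -119.0886°.

latitude -24.4875°, longitude -119.0886°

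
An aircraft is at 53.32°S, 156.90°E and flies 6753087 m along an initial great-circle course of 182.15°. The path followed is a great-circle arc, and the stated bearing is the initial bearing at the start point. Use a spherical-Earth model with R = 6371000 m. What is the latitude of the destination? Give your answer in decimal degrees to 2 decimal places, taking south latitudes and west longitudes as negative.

latitude -65.90°

The arc subtends δ = 6753087/6371000 = 1.059973 rad at the centre.
Converting: φ₁ = -0.930610 rad, θ = 3.179117 rad.
sin φ₂ = sin φ₁ cos δ + cos φ₁ sin δ cos θ = (-0.801984)(0.488896) + (0.597345)(0.872342)(-0.999296) = -0.912809
φ₂ = asin(-0.912809) = -1.150111 rad = -65.90°.
For the longitude increment, Δλ = atan2( sin θ sin δ cos φ₁, cos δ − sin φ₁ sin φ₂ ) = atan2(-0.019549, -0.243163) = -175.40°.
λ₂ = λ₁ + Δλ = -18.50°.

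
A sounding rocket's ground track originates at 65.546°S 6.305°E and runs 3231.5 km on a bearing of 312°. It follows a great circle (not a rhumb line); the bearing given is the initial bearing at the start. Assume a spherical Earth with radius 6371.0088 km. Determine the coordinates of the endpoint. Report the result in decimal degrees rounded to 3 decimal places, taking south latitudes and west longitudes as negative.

latitude -41.387°, longitude -22.455°

δ = 3231.5/6371.0088 = 0.507220 rad (29.0615°).
Converting: φ₁ = -1.143994 rad, θ = 5.445427 rad.
sin φ₂ = sin φ₁ cos δ + cos φ₁ sin δ cos θ = (-0.910294)(0.874099) + (0.413963)(0.485749)(0.669131) = -0.661137
φ₂ = asin(-0.661137) = -0.722333 rad = -41.387°.
Then Δλ = atan2(-0.149433, 0.272270) = -0.501953 rad, from sin θ sin δ cos φ₁ over cos δ − sin φ₁ sin φ₂.
Hence λ₂ = 6.305° + -28.760° = -22.455°.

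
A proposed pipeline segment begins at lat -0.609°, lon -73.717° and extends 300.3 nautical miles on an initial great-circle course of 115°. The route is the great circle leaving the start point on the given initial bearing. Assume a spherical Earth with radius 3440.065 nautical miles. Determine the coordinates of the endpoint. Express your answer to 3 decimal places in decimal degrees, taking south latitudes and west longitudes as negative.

Angular distance δ = d/R = 300.3 / 3440.065 = 0.087295 rad.
Start latitude φ₁ = -0.010629 rad; initial bearing θ = 2.007129 rad.
Destination latitude: φ₂ = arcsin( sin φ₁ cos δ + cos φ₁ sin δ cos θ ) = arcsin(-0.047432) = -2.719°.
Δλ = atan2( sin θ sin δ cos φ₁ , cos δ − sin φ₁ sin φ₂ ) = atan2(0.079011, 0.995688) = 0.079187 rad = 4.537°.
λ₂ = λ₁ + Δλ = -69.180°.

latitude -2.719°, longitude -69.180°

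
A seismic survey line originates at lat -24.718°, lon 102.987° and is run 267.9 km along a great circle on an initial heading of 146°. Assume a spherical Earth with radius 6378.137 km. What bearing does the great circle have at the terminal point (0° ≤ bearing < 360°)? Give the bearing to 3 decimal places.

The arc subtends δ = 267.9/6378.137 = 0.042003 rad at the centre.
Start latitude φ₁ = -0.431410 rad; initial bearing θ = 2.548181 rad.
Destination latitude: φ₂ = arcsin( sin φ₁ cos δ + cos φ₁ sin δ cos θ ) = arcsin(-0.449406) = -26.706°.
For the longitude increment, Δλ = atan2( sin θ sin δ cos φ₁, cos δ − sin φ₁ sin φ₂ ) = atan2(0.021329, 0.811198) = 1.506°.
λ₂ = λ₁ + Δλ = 104.493°.
The forward bearing on arrival equals the back-azimuth from the destination plus 180°.
Back-azimuth from P₂ (-26.706°, 104.493°) to P₁ (-24.718°, 102.987°), with Δλ' = λ₁ − λ₂ = -1.506°: atan2( sin Δλ' cos φ₁ , cos φ₂ sin φ₁ − sin φ₂ cos φ₁ cos Δλ' ) = 325.346°.
Final bearing = (325.346° + 180°) mod 360° = 145.346°.

final bearing 145.346°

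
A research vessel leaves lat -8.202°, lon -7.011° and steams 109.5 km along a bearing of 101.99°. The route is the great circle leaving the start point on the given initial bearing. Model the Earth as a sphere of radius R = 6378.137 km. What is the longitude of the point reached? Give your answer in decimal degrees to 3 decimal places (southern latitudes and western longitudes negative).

The arc subtends δ = 109.5/6378.137 = 0.017168 rad at the centre.
With φ₁ = -8.202° = -0.143152 rad and θ = 101.99° = 1.780061 rad:
Applying the spherical law of cosines for sides, sin φ₂ = sin φ₁ cos δ + cos φ₁ sin δ cos θ = -0.146172, so φ₂ = -8.405°.
Then Δλ = atan2(0.016621, 0.978999) = 0.016976 rad, from sin θ sin δ cos φ₁ over cos δ − sin φ₁ sin φ₂.
Hence λ₂ = -7.011° + 0.973° = -6.038°.

longitude -6.038°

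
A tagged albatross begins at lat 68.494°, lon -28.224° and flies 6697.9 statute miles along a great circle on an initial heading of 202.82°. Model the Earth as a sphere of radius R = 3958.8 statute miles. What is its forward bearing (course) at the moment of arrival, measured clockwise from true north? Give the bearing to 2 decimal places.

final bearing 189.15°

Central angle δ = d/R = 1.691902 rad.
With φ₁ = 68.494° = 1.195446 rad and θ = 202.82° = 3.539877 rad:
sin φ₂ = sin φ₁ cos δ + cos φ₁ sin δ cos θ = (0.930379)(-0.120809) + (0.366599)(0.992676)(-0.921728) = -0.447828
φ₂ = asin(-0.447828) = -0.464335 rad = -26.604°.
Δλ = atan2( sin θ sin δ cos φ₁ , cos δ − sin φ₁ sin φ₂ ) = atan2(-0.141139, 0.295840) = -0.445144 rad = -25.505°.
λ₂ = λ₁ + Δλ = -53.729°.
The forward bearing on arrival equals the back-azimuth from the destination plus 180°.
Back-azimuth from P₂ (-26.60°, -53.73°) to P₁ (68.49°, -28.22°), with Δλ' = λ₁ − λ₂ = 25.50°: atan2( sin Δλ' cos φ₁ , cos φ₂ sin φ₁ − sin φ₂ cos φ₁ cos Δλ' ) = 9.15°.
Final bearing = (9.15° + 180°) mod 360° = 189.15°.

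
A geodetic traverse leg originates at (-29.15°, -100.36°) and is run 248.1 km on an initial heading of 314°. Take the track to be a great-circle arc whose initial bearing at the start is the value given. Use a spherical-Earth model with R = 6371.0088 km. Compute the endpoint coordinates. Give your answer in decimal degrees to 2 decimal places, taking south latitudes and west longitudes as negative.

latitude -27.59°, longitude -102.17°

Angular distance δ = d/R = 248.1 / 6371.0088 = 0.038942 rad.
Start latitude φ₁ = -0.508763 rad; initial bearing θ = 5.480334 rad.
Destination latitude: φ₂ = arcsin( sin φ₁ cos δ + cos φ₁ sin δ cos θ ) = arcsin(-0.463109) = -27.59°.
Δλ = atan2( sin θ sin δ cos φ₁ , cos δ − sin φ₁ sin φ₂ ) = atan2(-0.024459, 0.773662) = -0.031603 rad = -1.81°.
λ₂ = λ₁ + Δλ = -102.17°.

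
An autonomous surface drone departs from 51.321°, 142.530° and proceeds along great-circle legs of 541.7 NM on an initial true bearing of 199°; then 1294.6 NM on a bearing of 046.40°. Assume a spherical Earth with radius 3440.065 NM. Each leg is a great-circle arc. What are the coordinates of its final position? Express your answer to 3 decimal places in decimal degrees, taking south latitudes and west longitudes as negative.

Apply the spherical direct solution leg by leg, carrying full precision between legs.
Leg 1: from (51.321°, 142.530°), δ = 541.7/3440.065 = 0.157468 rad, θ = 199° → φ = 42.714°, λ = 138.546°.
Leg 2: from (42.714°, 138.546°), δ = 1294.6/3440.065 = 0.376330 rad, θ = 46.4° → φ = 54.794°, λ = 166.038°.

latitude 54.794°, longitude 166.038°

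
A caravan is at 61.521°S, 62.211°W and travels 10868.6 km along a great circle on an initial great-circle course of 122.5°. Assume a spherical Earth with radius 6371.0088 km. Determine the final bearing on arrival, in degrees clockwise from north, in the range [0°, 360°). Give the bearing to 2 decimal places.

final bearing 23.95°

Central angle δ = d/R = 1.705946 rad.
Converting: φ₁ = -1.073744 rad, θ = 2.138028 rad.
sin φ₂ = sin φ₁ cos δ + cos φ₁ sin δ cos θ = (-0.878992)(-0.134739) + (0.476837)(0.990881)(-0.537300) = -0.135433
φ₂ = asin(-0.135433) = -0.135851 rad = -7.784°.
Δλ = atan2( sin θ sin δ cos φ₁ , cos δ − sin φ₁ sin φ₂ ) = atan2(0.398493, -0.253784) = 2.137878 rad = 122.491°.
λ₂ = λ₁ + Δλ = 60.280°.
The forward bearing on arrival equals the back-azimuth from the destination plus 180°.
Back-azimuth from P₂ (-7.78°, 60.28°) to P₁ (-61.52°, -62.21°), with Δλ' = λ₁ − λ₂ = -122.49°: atan2( sin Δλ' cos φ₁ , cos φ₂ sin φ₁ − sin φ₂ cos φ₁ cos Δλ' ) = 203.95°.
Final bearing = (203.95° + 180°) mod 360° = 23.95°.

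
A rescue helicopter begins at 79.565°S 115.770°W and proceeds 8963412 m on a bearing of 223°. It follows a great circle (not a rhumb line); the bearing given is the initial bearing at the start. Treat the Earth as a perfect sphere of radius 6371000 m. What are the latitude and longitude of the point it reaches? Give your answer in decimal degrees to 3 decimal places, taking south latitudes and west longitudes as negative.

latitude -16.927°, longitude 108.925°

Central angle δ = d/R = 1.406908 rad.
Converting: φ₁ = -1.388671 rad, θ = 3.892084 rad.
Destination latitude: φ₂ = arcsin( sin φ₁ cos δ + cos φ₁ sin δ cos θ ) = arcsin(-0.291145) = -16.927°.
For the longitude increment, Δλ = atan2( sin θ sin δ cos φ₁, cos δ − sin φ₁ sin φ₂ ) = atan2(-0.121868, -0.123174) = -135.305°.
λ₂ = -115.770° + -135.305° = -251.075°, normalized to (−180°, 180°] → 108.925°.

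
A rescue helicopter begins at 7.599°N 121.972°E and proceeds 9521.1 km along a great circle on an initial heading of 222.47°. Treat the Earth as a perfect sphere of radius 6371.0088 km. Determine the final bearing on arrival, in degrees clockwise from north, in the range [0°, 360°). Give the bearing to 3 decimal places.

final bearing 254.340°

Angular distance δ = d/R = 9521.1 / 6371.0088 = 1.494442 rad.
Start latitude φ₁ = 0.132628 rad; initial bearing θ = 3.882834 rad.
sin φ₂ = sin φ₁ cos δ + cos φ₁ sin δ cos θ = (0.132239)(0.076281) + (0.991218)(0.997086)(-0.737631) = -0.718935
φ₂ = asin(-0.718935) = -0.802269 rad = -45.967°.
Δλ = atan2( sin θ sin δ cos φ₁ , cos δ − sin φ₁ sin φ₂ ) = atan2(-0.667324, 0.171352) = -1.319452 rad = -75.599°.
λ₂ = λ₁ + Δλ = 46.373°.
The forward bearing on arrival equals the back-azimuth from the destination plus 180°.
Back-azimuth from P₂ (-45.967°, 46.373°) to P₁ (7.599°, 121.972°), with Δλ' = λ₁ − λ₂ = 75.599°: atan2( sin Δλ' cos φ₁ , cos φ₂ sin φ₁ − sin φ₂ cos φ₁ cos Δλ' ) = 74.340°.
Final bearing = (74.340° + 180°) mod 360° = 254.340°.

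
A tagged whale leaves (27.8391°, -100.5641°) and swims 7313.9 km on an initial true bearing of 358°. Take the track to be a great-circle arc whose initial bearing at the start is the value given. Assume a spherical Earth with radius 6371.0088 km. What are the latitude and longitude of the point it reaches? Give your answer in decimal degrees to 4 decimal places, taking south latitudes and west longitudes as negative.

Angular distance δ = d/R = 7313.9 / 6371.0088 = 1.147997 rad.
Start latitude φ₁ = 0.485884 rad; initial bearing θ = 6.248279 rad.
Applying the spherical law of cosines for sides, sin φ₂ = sin φ₁ cos δ + cos φ₁ sin δ cos θ = 0.997520, so φ₂ = 85.9636°.
Δλ = atan2( sin θ sin δ cos φ₁ , cos δ − sin φ₁ sin φ₂ ) = atan2(-0.028143, -0.055517) = -2.672422 rad = -153.1185°.
λ₂ = -100.5641° + -153.1185° = -253.6826°, normalized to (−180°, 180°] → 106.3174°.

latitude 85.9636°, longitude 106.3174°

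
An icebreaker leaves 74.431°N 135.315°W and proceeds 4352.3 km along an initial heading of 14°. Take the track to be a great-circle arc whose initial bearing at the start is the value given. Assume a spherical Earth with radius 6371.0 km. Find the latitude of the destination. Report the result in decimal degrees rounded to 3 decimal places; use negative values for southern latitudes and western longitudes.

latitude 65.717°

Central angle δ = d/R = 0.683142 rad.
Converting: φ₁ = 1.299066 rad, θ = 0.244346 rad.
sin φ₂ = sin φ₁ cos δ + cos φ₁ sin δ cos θ = (0.963308)(0.775593) + (0.268399)(0.631233)(0.970296) = 0.911524
φ₂ = asin(0.911524) = 1.146976 rad = 65.717°.
Then Δλ = atan2(0.040987, -0.102486) = 2.761148 rad, from sin θ sin δ cos φ₁ over cos δ − sin φ₁ sin φ₂.
λ₂ = -135.315° + 158.202° = 22.887°.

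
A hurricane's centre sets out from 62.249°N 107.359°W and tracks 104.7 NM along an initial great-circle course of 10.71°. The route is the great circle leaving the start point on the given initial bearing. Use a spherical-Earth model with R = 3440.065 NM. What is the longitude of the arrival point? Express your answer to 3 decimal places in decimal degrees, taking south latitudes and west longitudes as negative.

The arc subtends δ = 104.7/3440.065 = 0.030435 rad at the centre.
Converting: φ₁ = 1.086450 rad, θ = 0.186925 rad.
sin φ₂ = sin φ₁ cos δ + cos φ₁ sin δ cos θ = (0.884980)(0.999537) + (0.465630)(0.030431)(0.982580) = 0.898492
φ₂ = asin(0.898492) = 1.116323 rad = 63.961°.
Δλ = atan2( sin θ sin δ cos φ₁ , cos δ − sin φ₁ sin φ₂ ) = atan2(0.002633, 0.204390) = 0.012883 rad = 0.738°.
Hence λ₂ = -107.359° + 0.738° = -106.621°.

longitude -106.621°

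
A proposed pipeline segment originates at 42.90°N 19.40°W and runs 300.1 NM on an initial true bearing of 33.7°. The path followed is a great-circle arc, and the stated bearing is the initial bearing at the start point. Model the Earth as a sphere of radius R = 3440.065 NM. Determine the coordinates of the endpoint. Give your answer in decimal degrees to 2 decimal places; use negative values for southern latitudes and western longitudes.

Angular distance δ = d/R = 300.1 / 3440.065 = 0.087237 rad.
Converting: φ₁ = 0.748746 rad, θ = 0.588176 rad.
sin φ₂ = sin φ₁ cos δ + cos φ₁ sin δ cos θ = (0.680721)(0.996197) + (0.732543)(0.087126)(0.831954) = 0.731231
φ₂ = asin(0.731231) = 0.820124 rad = 46.99°.
Then Δλ = atan2(0.035412, 0.498433) = 0.070928 rad, from sin θ sin δ cos φ₁ over cos δ − sin φ₁ sin φ₂.
Hence λ₂ = -19.40° + 4.06° = -15.34°.

latitude 46.99°, longitude -15.34°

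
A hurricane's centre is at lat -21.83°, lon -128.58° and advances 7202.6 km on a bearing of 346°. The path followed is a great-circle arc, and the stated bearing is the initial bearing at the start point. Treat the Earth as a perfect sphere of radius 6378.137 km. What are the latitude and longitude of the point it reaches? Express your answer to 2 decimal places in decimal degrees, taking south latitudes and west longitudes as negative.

Central angle δ = d/R = 1.129264 rad.
With φ₁ = -21.83° = -0.381005 rad and θ = 346° = 6.038839 rad:
Destination latitude: φ₂ = arcsin( sin φ₁ cos δ + cos φ₁ sin δ cos θ ) = arcsin(0.655434) = 40.95°.
For the longitude increment, Δλ = atan2( sin θ sin δ cos φ₁, cos δ − sin φ₁ sin φ₂ ) = atan2(-0.203037, 0.671051) = -16.83°.
λ₂ = λ₁ + Δλ = -145.41°.

latitude 40.95°, longitude -145.41°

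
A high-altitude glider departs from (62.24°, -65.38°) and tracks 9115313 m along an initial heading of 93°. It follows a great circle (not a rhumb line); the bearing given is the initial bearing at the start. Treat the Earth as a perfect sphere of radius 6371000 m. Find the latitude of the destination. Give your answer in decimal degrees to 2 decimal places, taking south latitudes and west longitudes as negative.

Central angle δ = d/R = 1.430751 rad.
Converting: φ₁ = 1.086293 rad, θ = 1.623156 rad.
sin φ₂ = sin φ₁ cos δ + cos φ₁ sin δ cos θ = (0.884906)(0.139588) + (0.465769)(0.990210)(-0.052336) = 0.099385
φ₂ = asin(0.099385) = 0.099549 rad = 5.70°.
For the longitude increment, Δλ = atan2( sin θ sin δ cos φ₁, cos δ − sin φ₁ sin φ₂ ) = atan2(0.460577, 0.051642) = 83.60°.
Hence λ₂ = -65.38° + 83.60° = 18.22°.

latitude 5.70°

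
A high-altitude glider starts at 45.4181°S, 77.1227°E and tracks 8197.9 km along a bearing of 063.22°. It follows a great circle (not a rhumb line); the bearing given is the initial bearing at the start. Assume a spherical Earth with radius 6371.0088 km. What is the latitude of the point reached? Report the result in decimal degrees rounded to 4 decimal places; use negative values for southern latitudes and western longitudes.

latitude 5.9690°

The arc subtends δ = 8197.9/6371.0088 = 1.286751 rad at the centre.
With φ₁ = -45.4181° = -0.792695 rad and θ = 63.22° = 1.103397 rad:
Destination latitude: φ₂ = arcsin( sin φ₁ cos δ + cos φ₁ sin δ cos θ ) = arcsin(0.103991) = 5.9690°.
Δλ = atan2( sin θ sin δ cos φ₁ , cos δ − sin φ₁ sin φ₂ ) = atan2(0.601532, 0.354309) = 1.038496 rad = 59.5015°.
λ₂ = 77.1227° + 59.5015° = 136.6242°.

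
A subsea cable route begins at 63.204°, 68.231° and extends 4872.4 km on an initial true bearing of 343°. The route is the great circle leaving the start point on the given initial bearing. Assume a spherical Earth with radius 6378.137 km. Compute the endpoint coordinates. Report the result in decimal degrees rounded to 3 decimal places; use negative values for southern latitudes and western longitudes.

Central angle δ = d/R = 0.763922 rad.
Start latitude φ₁ = 1.103118 rad; initial bearing θ = 5.986479 rad.
Applying the spherical law of cosines for sides, sin φ₂ = sin φ₁ cos δ + cos φ₁ sin δ cos θ = 0.942813, so φ₂ = 70.529°.
For the longitude increment, Δλ = atan2( sin θ sin δ cos φ₁, cos δ − sin φ₁ sin φ₂ ) = atan2(-0.091178, -0.119443) = -142.643°.
Hence λ₂ = 68.231° + -142.643° = -74.412°.

latitude 70.529°, longitude -74.412°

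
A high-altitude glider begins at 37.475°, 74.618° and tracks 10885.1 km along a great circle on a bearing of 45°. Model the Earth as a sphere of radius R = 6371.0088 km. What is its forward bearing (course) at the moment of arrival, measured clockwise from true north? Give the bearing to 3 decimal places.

Central angle δ = d/R = 1.708536 rad.
Converting: φ₁ = 0.654062 rad, θ = 0.785398 rad.
sin φ₂ = sin φ₁ cos δ + cos φ₁ sin δ cos θ = (0.608415)(-0.137305) + (0.793619)(0.990529)(0.707107) = 0.472320
φ₂ = asin(0.472320) = 0.491921 rad = 28.185°.
For the longitude increment, Δλ = atan2( sin θ sin δ cos φ₁, cos δ − sin φ₁ sin φ₂ ) = atan2(0.555858, -0.424672) = 127.380°.
λ₂ = 74.618° + 127.380° = 201.998°, normalized to (−180°, 180°] → -158.002°.
The forward bearing on arrival equals the back-azimuth from the destination plus 180°.
Back-azimuth from P₂ (28.185°, -158.002°) to P₁ (37.475°, 74.618°), with Δλ' = λ₁ − λ₂ = 232.620°: atan2( sin Δλ' cos φ₁ , cos φ₂ sin φ₁ − sin φ₂ cos φ₁ cos Δλ' ) = 320.456°.
Final bearing = (320.456° + 180°) mod 360° = 140.456°.

final bearing 140.456°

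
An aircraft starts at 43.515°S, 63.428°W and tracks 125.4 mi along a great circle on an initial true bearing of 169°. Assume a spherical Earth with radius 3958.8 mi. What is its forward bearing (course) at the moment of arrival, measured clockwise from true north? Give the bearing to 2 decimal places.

Angular distance δ = d/R = 125.4 / 3958.8 = 0.031676 rad.
With φ₁ = -43.515° = -0.759480 rad and θ = 169° = 2.949606 rad:
sin φ₂ = sin φ₁ cos δ + cos φ₁ sin δ cos θ = (-0.688544)(0.999498) + (0.725194)(0.031671)(-0.981627) = -0.710745
φ₂ = asin(-0.710745) = -0.790556 rad = -45.296°.
Then Δλ = atan2(0.004382, 0.510119) = 0.008591 rad, from sin θ sin δ cos φ₁ over cos δ − sin φ₁ sin φ₂.
λ₂ = λ₁ + Δλ = -62.936°.
The forward bearing on arrival equals the back-azimuth from the destination plus 180°.
Back-azimuth from P₂ (-45.30°, -62.94°) to P₁ (-43.52°, -63.43°), with Δλ' = λ₁ − λ₂ = -0.49°: atan2( sin Δλ' cos φ₁ , cos φ₂ sin φ₁ − sin φ₂ cos φ₁ cos Δλ' ) = 348.66°.
Final bearing = (348.66° + 180°) mod 360° = 168.66°.

final bearing 168.66°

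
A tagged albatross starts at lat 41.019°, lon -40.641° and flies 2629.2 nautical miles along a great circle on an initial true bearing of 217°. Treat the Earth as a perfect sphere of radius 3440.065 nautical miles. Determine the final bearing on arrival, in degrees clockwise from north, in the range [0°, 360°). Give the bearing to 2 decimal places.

The arc subtends δ = 2629.2/3440.065 = 0.764288 rad at the centre.
With φ₁ = 41.019° = 0.715917 rad and θ = 217° = 3.787364 rad:
Applying the spherical law of cosines for sides, sin φ₂ = sin φ₁ cos δ + cos φ₁ sin δ cos θ = 0.056785, so φ₂ = 3.255°.
Then Δλ = atan2(-0.314223, 0.684607) = -0.430299 rad, from sin θ sin δ cos φ₁ over cos δ − sin φ₁ sin φ₂.
λ₂ = λ₁ + Δλ = -65.295°.
The forward bearing on arrival equals the back-azimuth from the destination plus 180°.
Back-azimuth from P₂ (3.26°, -65.30°) to P₁ (41.02°, -40.64°), with Δλ' = λ₁ − λ₂ = 24.65°: atan2( sin Δλ' cos φ₁ , cos φ₂ sin φ₁ − sin φ₂ cos φ₁ cos Δλ' ) = 27.05°.
Final bearing = (27.05° + 180°) mod 360° = 207.05°.

final bearing 207.05°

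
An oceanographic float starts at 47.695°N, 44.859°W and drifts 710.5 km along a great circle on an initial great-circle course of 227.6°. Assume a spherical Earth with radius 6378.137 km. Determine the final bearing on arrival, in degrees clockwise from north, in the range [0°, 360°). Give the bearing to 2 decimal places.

final bearing 222.99°

δ = 710.5/6378.137 = 0.111396 rad (6.3825°).
With φ₁ = 47.695° = 0.832435 rad and θ = 227.6° = 3.972369 rad:
sin φ₂ = sin φ₁ cos δ + cos φ₁ sin δ cos θ = (0.739572)(0.993802) + (0.673077)(0.111166)(-0.674302) = 0.684535
φ₂ = asin(0.684535) = 0.753966 rad = 43.199°.
For the longitude increment, Δλ = atan2( sin θ sin δ cos φ₁, cos δ − sin φ₁ sin φ₂ ) = atan2(-0.055254, 0.487539) = -6.466°.
Hence λ₂ = -44.859° + -6.466° = -51.325°.
The forward bearing on arrival equals the back-azimuth from the destination plus 180°.
Back-azimuth from P₂ (43.20°, -51.32°) to P₁ (47.70°, -44.86°), with Δλ' = λ₁ − λ₂ = 6.47°: atan2( sin Δλ' cos φ₁ , cos φ₂ sin φ₁ − sin φ₂ cos φ₁ cos Δλ' ) = 42.99°.
Final bearing = (42.99° + 180°) mod 360° = 222.99°.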